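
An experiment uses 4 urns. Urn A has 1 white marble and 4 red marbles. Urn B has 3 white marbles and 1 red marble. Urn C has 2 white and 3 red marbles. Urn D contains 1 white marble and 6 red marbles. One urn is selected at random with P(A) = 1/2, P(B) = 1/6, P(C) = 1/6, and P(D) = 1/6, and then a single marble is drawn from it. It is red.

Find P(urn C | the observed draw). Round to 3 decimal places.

0.146

The likelihood of this draw under each hypothesis: P(data | urn A) = (4/5) = 4/5; P(data | urn B) = (1/4) = 1/4; P(data | urn C) = (3/5) = 3/5; P(data | urn D) = (6/7) = 6/7.
The prior-weighted likelihoods are 1/2 · 4/5 = 2/5, 1/6 · 1/4 = 1/24, 1/6 · 3/5 = 1/10, 1/6 · 6/7 = 1/7; with total 115/168.
So P(urn C | data) = (1/10) / (115/168) = 84/575.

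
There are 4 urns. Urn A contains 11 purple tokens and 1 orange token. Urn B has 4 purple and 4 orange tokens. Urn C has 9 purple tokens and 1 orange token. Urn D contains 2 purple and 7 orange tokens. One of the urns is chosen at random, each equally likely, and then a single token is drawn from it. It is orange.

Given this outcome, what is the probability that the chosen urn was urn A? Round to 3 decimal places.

Under each hypothesis, the probability of this draw is: P(data | urn A) = (1/12) = 1/12; P(data | urn B) = (4/8) = 1/2; P(data | urn C) = (1/10) = 1/10; P(data | urn D) = (7/9) = 7/9.
The prior-weighted likelihoods are 1/4 · 1/12 = 1/48, 1/4 · 1/2 = 1/8, 1/4 · 1/10 = 1/40, 1/4 · 7/9 = 7/36; summing to 263/720.
Therefore the posterior P(urn A | data) = (1/48) / (263/720) = 15/263.

0.057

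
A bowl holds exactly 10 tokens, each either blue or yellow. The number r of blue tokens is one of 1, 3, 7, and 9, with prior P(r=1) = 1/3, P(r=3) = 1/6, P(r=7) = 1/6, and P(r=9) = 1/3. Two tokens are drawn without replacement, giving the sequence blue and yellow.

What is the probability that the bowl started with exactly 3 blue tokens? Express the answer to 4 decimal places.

0.2692

Compute the likelihood of the observed sequence for each case: P(data | r = 1) = (1/10)(9/9) = 1/10; P(data | r = 3) = (3/10)(7/9) = 7/30; P(data | r = 7) = (7/10)(3/9) = 7/30; P(data | r = 9) = (9/10)(1/9) = 1/10.
Weighting by the prior gives 1/3 · 1/10 = 1/30, 1/6 · 7/30 = 7/180, 1/6 · 7/30 = 7/180, 1/3 · 1/10 = 1/30; summing to 13/90.
By Bayes' rule, P(r = 3 | data) = (7/180) / (13/90) = 7/26.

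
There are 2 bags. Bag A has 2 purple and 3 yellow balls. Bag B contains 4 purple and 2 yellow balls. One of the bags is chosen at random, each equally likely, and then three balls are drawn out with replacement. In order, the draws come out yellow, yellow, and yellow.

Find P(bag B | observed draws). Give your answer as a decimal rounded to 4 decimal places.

0.1464

Compute the likelihood of the observed sequence for each case: P(data | bag A) = (3/5)(3/5)(3/5) = 0.216; P(data | bag B) = (2/6)(2/6)(2/6) = 0.037037.
Multiplying each by its prior: 1/2 · 0.216 = 0.108, 1/2 · 0.037037 = 0.018519; summing to 0.12652.
Hence P(bag B | data) = (0.018519) / (0.12652) = 0.14637.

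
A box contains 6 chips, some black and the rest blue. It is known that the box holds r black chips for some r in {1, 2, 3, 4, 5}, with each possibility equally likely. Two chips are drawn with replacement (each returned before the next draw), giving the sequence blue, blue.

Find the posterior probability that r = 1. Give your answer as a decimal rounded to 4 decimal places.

0.4545

Compute the likelihood of the observed sequence for each case: P(data | r = 1) = (5/6)(5/6) = 25/36; P(data | r = 2) = (4/6)(4/6) = 4/9; P(data | r = 3) = (3/6)(3/6) = 1/4; P(data | r = 4) = (2/6)(2/6) = 1/9; P(data | r = 5) = (1/6)(1/6) = 1/36.
Weighting by the prior gives 1/5 · 25/36 = 5/36, 1/5 · 4/9 = 4/45, 1/5 · 1/4 = 1/20, 1/5 · 1/9 = 1/45, 1/5 · 1/36 = 1/180; summing to 11/36.
So P(r = 1 | data) = (5/36) / (11/36) = 5/11.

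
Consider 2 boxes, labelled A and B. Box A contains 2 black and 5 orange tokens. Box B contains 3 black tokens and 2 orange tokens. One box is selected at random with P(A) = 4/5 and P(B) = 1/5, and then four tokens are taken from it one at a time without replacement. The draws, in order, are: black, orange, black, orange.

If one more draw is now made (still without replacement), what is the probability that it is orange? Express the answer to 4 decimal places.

Under each hypothesis, the probability of the observed sequence is: P(data | box A) = (2/7)(5/6)(1/5)(4/4) = 0.047619; P(data | box B) = (3/5)(2/4)(2/3)(1/2) = 0.1.
The prior-weighted likelihoods are 4/5 · 0.047619 = 0.038095, 1/5 · 0.1 = 0.02; these sum to 0.058095.
Dividing through by the total gives posterior P(box A | data) = 0.65574, P(box B | data) = 0.34426.
The predictive probability is P(orange next | data) = (1)(0.65574) + (0)(0.34426) = 0.65574.

0.6557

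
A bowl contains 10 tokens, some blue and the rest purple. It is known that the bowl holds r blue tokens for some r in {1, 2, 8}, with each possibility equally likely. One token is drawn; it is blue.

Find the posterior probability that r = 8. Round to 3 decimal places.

0.727

The likelihood of this draw under each hypothesis: P(data | r = 1) = (1/10) = 1/10; P(data | r = 2) = (2/10) = 1/5; P(data | r = 8) = (8/10) = 4/5.
The prior-weighted likelihoods are 1/3 · 1/10 = 1/30, 1/3 · 1/5 = 1/15, 1/3 · 4/5 = 4/15; with total 11/30.
So P(r = 8 | data) = (4/15) / (11/30) = 8/11.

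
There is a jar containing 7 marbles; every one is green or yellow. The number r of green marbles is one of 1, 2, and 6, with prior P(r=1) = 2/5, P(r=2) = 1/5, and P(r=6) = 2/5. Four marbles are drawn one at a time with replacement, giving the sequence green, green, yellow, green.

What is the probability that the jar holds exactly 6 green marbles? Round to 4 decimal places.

For each hypothesis, P(data | H) works out to: P(data | r = 1) = (1/7)(1/7)(6/7)(1/7) = 0.002499; P(data | r = 2) = (2/7)(2/7)(5/7)(2/7) = 0.01666; P(data | r = 6) = (6/7)(6/7)(1/7)(6/7) = 0.089963.
Weighting by the prior gives 2/5 · 0.002499 = 0.00099958, 1/5 · 0.01666 = 0.0033319, 2/5 · 0.089963 = 0.035985; summing to 0.040317.
Hence P(r = 6 | data) = (0.035985) / (0.040317) = 0.89256.

0.8926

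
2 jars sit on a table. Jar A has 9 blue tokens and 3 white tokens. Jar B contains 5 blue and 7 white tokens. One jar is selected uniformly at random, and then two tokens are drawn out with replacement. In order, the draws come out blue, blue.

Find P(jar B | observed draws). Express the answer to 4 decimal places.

Under each hypothesis, the probability of the observed sequence is: P(data | jar A) = (9/12)(9/12) = 9/16; P(data | jar B) = (5/12)(5/12) = 25/144.
The prior-weighted likelihoods are 1/2 · 9/16 = 9/32, 1/2 · 25/144 = 25/288; summing to 53/144.
So P(jar B | data) = (25/288) / (53/144) = 25/106.

0.2358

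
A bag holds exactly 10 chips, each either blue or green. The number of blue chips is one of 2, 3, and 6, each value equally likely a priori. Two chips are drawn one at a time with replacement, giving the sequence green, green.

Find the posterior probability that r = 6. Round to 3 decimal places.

0.124

Under each hypothesis, the probability of the observed sequence is: P(data | r = 2) = (8/10)(8/10) = 16/25; P(data | r = 3) = (7/10)(7/10) = 49/100; P(data | r = 6) = (4/10)(4/10) = 4/25.
The prior-weighted likelihoods are 1/3 · 16/25 = 16/75, 1/3 · 49/100 = 49/300, 1/3 · 4/25 = 4/75; these sum to 43/100.
Hence P(r = 6 | data) = (4/75) / (43/100) = 16/129.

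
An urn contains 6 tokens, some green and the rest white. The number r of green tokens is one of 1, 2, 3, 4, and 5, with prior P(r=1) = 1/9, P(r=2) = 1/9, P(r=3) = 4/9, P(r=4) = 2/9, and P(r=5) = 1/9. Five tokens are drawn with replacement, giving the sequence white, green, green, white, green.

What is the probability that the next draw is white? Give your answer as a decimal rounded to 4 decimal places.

For each hypothesis, P(data | H) works out to: P(data | r = 1) = (5/6)(1/6)(1/6)(5/6)(1/6) = 0.003215; P(data | r = 2) = (4/6)(2/6)(2/6)(4/6)(2/6) = 0.016461; P(data | r = 3) = (3/6)(3/6)(3/6)(3/6)(3/6) = 0.03125; P(data | r = 4) = (2/6)(4/6)(4/6)(2/6)(4/6) = 0.032922; P(data | r = 5) = (1/6)(5/6)(5/6)(1/6)(5/6) = 0.016075.
The prior-weighted likelihoods are 1/9 · 0.003215 = 0.00035722, 1/9 · 0.016461 = 0.001829, 4/9 · 0.03125 = 0.013889, 2/9 · 0.032922 = 0.007316, 1/9 · 0.016075 = 0.0017861; these sum to 0.025177.
Dividing through by the total gives posterior P(r = 1 | data) = 0.014188, P(r = 2 | data) = 0.072645, P(r = 3 | data) = 0.55165, P(r = 4 | data) = 0.29058, P(r = 5 | data) = 0.070942.
The predictive probability is P(white next | data) = (5/6)(0.014188) + (2/3)(0.072645) + (1/2)(0.55165) + (1/3)(0.29058) + (1/6)(0.070942) = 0.44476.

0.4448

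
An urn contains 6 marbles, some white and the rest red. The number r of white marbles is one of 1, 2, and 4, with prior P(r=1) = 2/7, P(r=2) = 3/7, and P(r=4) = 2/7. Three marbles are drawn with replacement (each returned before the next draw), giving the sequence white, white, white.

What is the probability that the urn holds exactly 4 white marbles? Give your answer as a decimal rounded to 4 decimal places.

The likelihood of the observed sequence under each hypothesis: P(data | r = 1) = (1/6)(1/6)(1/6) = 1/216; P(data | r = 2) = (2/6)(2/6)(2/6) = 1/27; P(data | r = 4) = (4/6)(4/6)(4/6) = 8/27.
Weighting by the prior gives 2/7 · 1/216 = 1/756, 3/7 · 1/27 = 1/63, 2/7 · 8/27 = 16/189; summing to 11/108.
Hence P(r = 4 | data) = (16/189) / (11/108) = 64/77.

0.8312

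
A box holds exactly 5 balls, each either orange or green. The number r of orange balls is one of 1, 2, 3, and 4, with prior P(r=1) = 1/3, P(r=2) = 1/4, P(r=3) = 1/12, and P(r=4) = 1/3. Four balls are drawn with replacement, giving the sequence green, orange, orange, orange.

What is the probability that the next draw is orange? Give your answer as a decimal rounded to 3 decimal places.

The likelihood of the observed sequence under each hypothesis: P(data | r = 1) = (4/5)(1/5)(1/5)(1/5) = 0.0064; P(data | r = 2) = (3/5)(2/5)(2/5)(2/5) = 0.0384; P(data | r = 3) = (2/5)(3/5)(3/5)(3/5) = 0.0864; P(data | r = 4) = (1/5)(4/5)(4/5)(4/5) = 0.1024.
Weighting by the prior gives 1/3 · 0.0064 = 0.0021333, 1/4 · 0.0384 = 0.0096, 1/12 · 0.0864 = 0.0072, 1/3 · 0.1024 = 0.034133; these sum to 0.053067.
Normalising, the posterior is P(r = 1 | data) = 0.040201, P(r = 2 | data) = 0.1809, P(r = 3 | data) = 0.13568, P(r = 4 | data) = 0.64322.
So P(orange next | data) = Σ P(orange next | H) P(H | data) = (1/5)(0.040201) + (2/5)(0.1809) + (3/5)(0.13568) + (4/5)(0.64322) = 0.67638.

0.676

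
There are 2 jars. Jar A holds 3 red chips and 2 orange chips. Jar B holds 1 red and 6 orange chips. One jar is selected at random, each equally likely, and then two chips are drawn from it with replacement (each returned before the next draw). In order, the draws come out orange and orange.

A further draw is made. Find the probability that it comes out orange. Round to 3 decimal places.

The likelihood of the observed sequence under each hypothesis: P(data | jar A) = (2/5)(2/5) = 0.16; P(data | jar B) = (6/7)(6/7) = 0.73469.
Weighting by the prior gives 1/2 · 0.16 = 0.08, 1/2 · 0.73469 = 0.36735; these sum to 0.44735.
The posterior is then P(jar A | data) = 0.17883, P(jar B | data) = 0.82117.
Averaging over the posterior, P(orange next | data) = (2/5)(0.17883) + (6/7)(0.82117) = 0.77539.

0.775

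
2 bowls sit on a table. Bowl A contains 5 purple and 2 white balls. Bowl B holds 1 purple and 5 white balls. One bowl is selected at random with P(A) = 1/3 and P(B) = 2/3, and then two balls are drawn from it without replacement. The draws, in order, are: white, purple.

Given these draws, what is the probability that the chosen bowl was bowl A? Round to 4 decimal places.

0.4167

For each hypothesis, P(data | H) works out to: P(data | bowl A) = (2/7)(5/6) = 5/21; P(data | bowl B) = (5/6)(1/5) = 1/6.
Multiplying each by its prior: 1/3 · 5/21 = 5/63, 2/3 · 1/6 = 1/9; summing to 4/21.
Therefore the posterior P(bowl A | data) = (5/63) / (4/21) = 5/12.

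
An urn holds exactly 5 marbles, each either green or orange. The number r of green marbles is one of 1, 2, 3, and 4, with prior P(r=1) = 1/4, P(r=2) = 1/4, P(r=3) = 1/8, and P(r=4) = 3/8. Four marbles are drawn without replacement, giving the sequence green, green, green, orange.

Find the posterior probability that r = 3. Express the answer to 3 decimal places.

The likelihood of the observed sequence under each hypothesis: P(data | r = 1) = (1/5)(0/4) = 0; P(data | r = 2) = (2/5)(1/4)(0/3) = 0; P(data | r = 3) = (3/5)(2/4)(1/3)(2/2) = 1/10; P(data | r = 4) = (4/5)(3/4)(2/3)(1/2) = 1/5.
The prior-weighted likelihoods are 1/4 · 0 = 0, 1/4 · 0 = 0, 1/8 · 1/10 = 1/80, 3/8 · 1/5 = 3/40; with total 7/80.
Hence P(r = 3 | data) = (1/80) / (7/80) = 1/7.

0.143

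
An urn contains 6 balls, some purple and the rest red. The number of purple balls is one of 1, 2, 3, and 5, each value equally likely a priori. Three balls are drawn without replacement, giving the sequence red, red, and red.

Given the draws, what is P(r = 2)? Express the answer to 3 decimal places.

0.267

The likelihood of the observed sequence under each hypothesis: P(data | r = 1) = (5/6)(4/5)(3/4) = 1/2; P(data | r = 2) = (4/6)(3/5)(2/4) = 1/5; P(data | r = 3) = (3/6)(2/5)(1/4) = 1/20; P(data | r = 5) = (1/6)(0/5) = 0.
Multiplying each by its prior: 1/4 · 1/2 = 1/8, 1/4 · 1/5 = 1/20, 1/4 · 1/20 = 1/80, 1/4 · 0 = 0; these sum to 3/16.
Hence P(r = 2 | data) = (1/20) / (3/16) = 4/15.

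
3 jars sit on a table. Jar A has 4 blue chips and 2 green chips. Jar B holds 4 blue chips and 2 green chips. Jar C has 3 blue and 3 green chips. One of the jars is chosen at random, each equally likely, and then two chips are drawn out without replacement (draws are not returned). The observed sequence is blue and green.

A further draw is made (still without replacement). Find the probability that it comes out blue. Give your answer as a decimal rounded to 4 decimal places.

Under each hypothesis, the probability of the observed sequence is: P(data | jar A) = (4/6)(2/5) = 4/15; P(data | jar B) = (4/6)(2/5) = 4/15; P(data | jar C) = (3/6)(3/5) = 3/10.
The prior-weighted likelihoods are 1/3 · 4/15 = 4/45, 1/3 · 4/15 = 4/45, 1/3 · 3/10 = 1/10; these sum to 5/18.
Normalising, the posterior is P(jar A | data) = 8/25, P(jar B | data) = 8/25, P(jar C | data) = 9/25.
Averaging over the posterior, P(blue next | data) = (3/4)(8/25) + (3/4)(8/25) + (1/2)(9/25) = 33/50.

0.6600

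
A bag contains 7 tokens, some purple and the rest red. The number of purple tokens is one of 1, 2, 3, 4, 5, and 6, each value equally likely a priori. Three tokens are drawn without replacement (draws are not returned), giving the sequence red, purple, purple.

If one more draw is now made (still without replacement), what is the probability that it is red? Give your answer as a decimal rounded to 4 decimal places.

0.4000

Compute the likelihood of the observed sequence for each case: P(data | r = 1) = (6/7)(1/6)(0/5) = 0; P(data | r = 2) = (5/7)(2/6)(1/5) = 1/21; P(data | r = 3) = (4/7)(3/6)(2/5) = 4/35; P(data | r = 4) = (3/7)(4/6)(3/5) = 6/35; P(data | r = 5) = (2/7)(5/6)(4/5) = 4/21; P(data | r = 6) = (1/7)(6/6)(5/5) = 1/7.
Weighting by the prior gives 1/6 · 0 = 0, 1/6 · 1/21 = 1/126, 1/6 · 4/35 = 2/105, 1/6 · 6/35 = 1/35, 1/6 · 4/21 = 2/63, 1/6 · 1/7 = 1/42; summing to 1/9.
Dividing through by the total gives posterior P(r = 1 | data) = 0, P(r = 2 | data) = 1/14, P(r = 3 | data) = 6/35, P(r = 4 | data) = 9/35, P(r = 5 | data) = 2/7, P(r = 6 | data) = 3/14.
The predictive probability is P(red next | data) = (1)(1/14) + (3/4)(6/35) + (1/2)(9/35) + (1/4)(2/7) + (0)(3/14) = 2/5.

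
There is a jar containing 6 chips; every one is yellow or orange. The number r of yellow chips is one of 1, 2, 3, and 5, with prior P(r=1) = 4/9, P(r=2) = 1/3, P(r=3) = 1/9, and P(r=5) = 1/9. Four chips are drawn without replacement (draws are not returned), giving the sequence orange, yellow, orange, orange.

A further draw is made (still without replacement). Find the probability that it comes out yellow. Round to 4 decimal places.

0.2239

Under each hypothesis, the probability of the observed sequence is: P(data | r = 1) = (5/6)(1/5)(4/4)(3/3) = 1/6; P(data | r = 2) = (4/6)(2/5)(3/4)(2/3) = 2/15; P(data | r = 3) = (3/6)(3/5)(2/4)(1/3) = 1/20; P(data | r = 5) = (1/6)(5/5)(0/4) = 0.
The prior-weighted likelihoods are 4/9 · 1/6 = 2/27, 1/3 · 2/15 = 2/45, 1/9 · 1/20 = 1/180, 1/9 · 0 = 0; summing to 67/540.
Dividing through by the total gives posterior P(r = 1 | data) = 40/67, P(r = 2 | data) = 24/67, P(r = 3 | data) = 3/67, P(r = 5 | data) = 0.
So P(yellow next | data) = Σ P(yellow next | H) P(H | data) = (0)(40/67) + (1/2)(24/67) + (1)(3/67) = 15/67.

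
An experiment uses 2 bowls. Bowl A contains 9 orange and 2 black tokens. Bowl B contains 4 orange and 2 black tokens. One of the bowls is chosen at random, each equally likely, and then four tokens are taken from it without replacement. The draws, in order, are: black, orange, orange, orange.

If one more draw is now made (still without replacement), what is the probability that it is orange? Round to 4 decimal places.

0.6744

Compute the likelihood of the observed sequence for each case: P(data | bowl A) = (2/11)(9/10)(8/9)(7/8) = 7/55; P(data | bowl B) = (2/6)(4/5)(3/4)(2/3) = 2/15.
Multiplying each by its prior: 1/2 · 7/55 = 7/110, 1/2 · 2/15 = 1/15; with total 43/330.
Normalising, the posterior is P(bowl A | data) = 21/43, P(bowl B | data) = 22/43.
Averaging over the posterior, P(orange next | data) = (6/7)(21/43) + (1/2)(22/43) = 29/43.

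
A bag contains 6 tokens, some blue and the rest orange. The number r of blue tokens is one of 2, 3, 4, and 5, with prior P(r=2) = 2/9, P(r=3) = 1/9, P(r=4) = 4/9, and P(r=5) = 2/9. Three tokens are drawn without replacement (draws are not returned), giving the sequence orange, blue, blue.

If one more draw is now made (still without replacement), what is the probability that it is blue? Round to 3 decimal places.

0.647

Compute the likelihood of the observed sequence for each case: P(data | r = 2) = (4/6)(2/5)(1/4) = 1/15; P(data | r = 3) = (3/6)(3/5)(2/4) = 3/20; P(data | r = 4) = (2/6)(4/5)(3/4) = 1/5; P(data | r = 5) = (1/6)(5/5)(4/4) = 1/6.
The prior-weighted likelihoods are 2/9 · 1/15 = 2/135, 1/9 · 3/20 = 1/60, 4/9 · 1/5 = 4/45, 2/9 · 1/6 = 1/27; these sum to 17/108.
The posterior is then P(r = 2 | data) = 8/85, P(r = 3 | data) = 9/85, P(r = 4 | data) = 48/85, P(r = 5 | data) = 4/17.
So P(blue next | data) = Σ P(blue next | H) P(H | data) = (0)(8/85) + (1/3)(9/85) + (2/3)(48/85) + (1)(4/17) = 11/17.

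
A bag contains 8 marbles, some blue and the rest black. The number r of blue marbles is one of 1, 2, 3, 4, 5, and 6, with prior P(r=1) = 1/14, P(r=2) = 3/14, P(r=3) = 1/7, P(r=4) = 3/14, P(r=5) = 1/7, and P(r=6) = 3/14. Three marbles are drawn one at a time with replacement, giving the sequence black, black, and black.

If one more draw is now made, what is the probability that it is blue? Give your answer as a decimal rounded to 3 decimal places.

0.295

Under each hypothesis, the probability of the observed sequence is: P(data | r = 1) = (7/8)(7/8)(7/8) = 0.66992; P(data | r = 2) = (6/8)(6/8)(6/8) = 0.42188; P(data | r = 3) = (5/8)(5/8)(5/8) = 0.24414; P(data | r = 4) = (4/8)(4/8)(4/8) = 0.125; P(data | r = 5) = (3/8)(3/8)(3/8) = 0.052734; P(data | r = 6) = (2/8)(2/8)(2/8) = 0.015625.
Multiplying each by its prior: 1/14 · 0.66992 = 0.047852, 3/14 · 0.42188 = 0.090402, 1/7 · 0.24414 = 0.034877, 3/14 · 0.125 = 0.026786, 1/7 · 0.052734 = 0.0075335, 3/14 · 0.015625 = 0.0033482; these sum to 0.2108.
The posterior is then P(r = 1 | data) = 0.227, P(r = 2 | data) = 0.42886, P(r = 3 | data) = 0.16545, P(r = 4 | data) = 0.12707, P(r = 5 | data) = 0.035738, P(r = 6 | data) = 0.015884.
So P(blue next | data) = Σ P(blue next | H) P(H | data) = (1/8)(0.227) + (1/4)(0.42886) + (3/8)(0.16545) + (1/2)(0.12707) + (5/8)(0.035738) + (3/4)(0.015884) = 0.29542.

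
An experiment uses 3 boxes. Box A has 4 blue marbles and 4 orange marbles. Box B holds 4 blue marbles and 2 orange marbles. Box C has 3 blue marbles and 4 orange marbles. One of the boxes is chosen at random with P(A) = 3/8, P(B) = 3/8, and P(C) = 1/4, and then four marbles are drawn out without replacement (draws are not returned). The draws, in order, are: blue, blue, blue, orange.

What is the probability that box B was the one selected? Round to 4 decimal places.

0.6364

Under each hypothesis, the probability of the observed sequence is: P(data | box A) = (4/8)(3/7)(2/6)(4/5) = 2/35; P(data | box B) = (4/6)(3/5)(2/4)(2/3) = 2/15; P(data | box C) = (3/7)(2/6)(1/5)(4/4) = 1/35.
Weighting by the prior gives 3/8 · 2/35 = 3/140, 3/8 · 2/15 = 1/20, 1/4 · 1/35 = 1/140; these sum to 11/140.
By Bayes' rule, P(box B | data) = (1/20) / (11/140) = 7/11.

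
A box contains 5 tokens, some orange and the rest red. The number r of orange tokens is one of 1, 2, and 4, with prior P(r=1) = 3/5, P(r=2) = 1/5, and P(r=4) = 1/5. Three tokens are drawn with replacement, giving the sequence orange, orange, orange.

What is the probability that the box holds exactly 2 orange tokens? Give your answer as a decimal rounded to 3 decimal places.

For each hypothesis, P(data | H) works out to: P(data | r = 1) = (1/5)(1/5)(1/5) = 1/125; P(data | r = 2) = (2/5)(2/5)(2/5) = 8/125; P(data | r = 4) = (4/5)(4/5)(4/5) = 64/125.
The prior-weighted likelihoods are 3/5 · 1/125 = 3/625, 1/5 · 8/125 = 8/625, 1/5 · 64/125 = 64/625; with total 3/25.
So P(r = 2 | data) = (8/625) / (3/25) = 8/75.

0.107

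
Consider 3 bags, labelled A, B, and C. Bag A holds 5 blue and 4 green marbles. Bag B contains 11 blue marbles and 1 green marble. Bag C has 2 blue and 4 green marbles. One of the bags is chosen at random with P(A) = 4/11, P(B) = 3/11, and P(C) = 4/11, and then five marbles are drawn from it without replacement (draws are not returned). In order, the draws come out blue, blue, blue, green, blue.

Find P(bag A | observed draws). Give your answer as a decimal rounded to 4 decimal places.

The likelihood of the observed sequence under each hypothesis: P(data | bag A) = (5/9)(4/8)(3/7)(4/6)(2/5) = 0.031746; P(data | bag B) = (11/12)(10/11)(9/10)(1/9)(8/8) = 0.083333; P(data | bag C) = (2/6)(1/5)(0/4) = 0.
Multiplying each by its prior: 4/11 · 0.031746 = 0.011544, 3/11 · 0.083333 = 0.022727, 4/11 · 0 = 0; these sum to 0.034271.
By Bayes' rule, P(bag A | data) = (0.011544) / (0.034271) = 0.33684.

0.3368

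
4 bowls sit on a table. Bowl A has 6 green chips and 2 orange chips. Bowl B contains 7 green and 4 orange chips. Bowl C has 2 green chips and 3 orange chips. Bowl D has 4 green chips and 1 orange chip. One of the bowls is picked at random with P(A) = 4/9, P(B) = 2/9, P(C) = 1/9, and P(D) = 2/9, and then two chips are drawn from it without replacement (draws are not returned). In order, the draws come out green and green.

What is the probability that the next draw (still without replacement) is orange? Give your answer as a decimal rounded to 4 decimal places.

0.3694

The likelihood of the observed sequence under each hypothesis: P(data | bowl A) = (6/8)(5/7) = 0.53571; P(data | bowl B) = (7/11)(6/10) = 0.38182; P(data | bowl C) = (2/5)(1/4) = 0.1; P(data | bowl D) = (4/5)(3/4) = 0.6.
The prior-weighted likelihoods are 4/9 · 0.53571 = 0.2381, 2/9 · 0.38182 = 0.084848, 1/9 · 0.1 = 0.011111, 2/9 · 0.6 = 0.13333; summing to 0.46739.
Normalising, the posterior is P(bowl A | data) = 0.50942, P(bowl B | data) = 0.18154, P(bowl C | data) = 0.023773, P(bowl D | data) = 0.28527.
Averaging over the posterior, P(orange next | data) = (1/3)(0.50942) + (4/9)(0.18154) + (1)(0.023773) + (1/3)(0.28527) = 0.36935.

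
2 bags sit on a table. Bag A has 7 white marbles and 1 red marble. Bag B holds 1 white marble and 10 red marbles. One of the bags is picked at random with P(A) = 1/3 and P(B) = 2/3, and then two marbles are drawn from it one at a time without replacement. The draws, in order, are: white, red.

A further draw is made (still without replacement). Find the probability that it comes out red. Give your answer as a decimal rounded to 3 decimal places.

Compute the likelihood of the observed sequence for each case: P(data | bag A) = (7/8)(1/7) = 1/8; P(data | bag B) = (1/11)(10/10) = 1/11.
The prior-weighted likelihoods are 1/3 · 1/8 = 1/24, 2/3 · 1/11 = 2/33; summing to 9/88.
Dividing through by the total gives posterior P(bag A | data) = 11/27, P(bag B | data) = 16/27.
The predictive probability is P(red next | data) = (0)(11/27) + (1)(16/27) = 16/27.

0.593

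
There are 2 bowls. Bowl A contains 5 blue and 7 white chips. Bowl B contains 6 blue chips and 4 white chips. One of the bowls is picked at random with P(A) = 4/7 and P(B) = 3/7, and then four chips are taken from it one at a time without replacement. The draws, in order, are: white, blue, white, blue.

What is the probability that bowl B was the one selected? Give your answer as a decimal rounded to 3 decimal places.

0.431

Compute the likelihood of the observed sequence for each case: P(data | bowl A) = (7/12)(5/11)(6/10)(4/9) = 0.070707; P(data | bowl B) = (4/10)(6/9)(3/8)(5/7) = 0.071429.
Weighting by the prior gives 4/7 · 0.070707 = 0.040404, 3/7 · 0.071429 = 0.030612; these sum to 0.071016.
Hence P(bowl B | data) = (0.030612) / (0.071016) = 0.43106.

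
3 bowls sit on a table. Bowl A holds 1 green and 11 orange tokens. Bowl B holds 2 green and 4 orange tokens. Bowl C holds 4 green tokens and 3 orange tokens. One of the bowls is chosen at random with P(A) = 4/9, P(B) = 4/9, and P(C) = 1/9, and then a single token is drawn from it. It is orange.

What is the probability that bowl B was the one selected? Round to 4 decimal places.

0.3944

The likelihood of this draw under each hypothesis: P(data | bowl A) = (11/12) = 11/12; P(data | bowl B) = (4/6) = 2/3; P(data | bowl C) = (3/7) = 3/7.
The prior-weighted likelihoods are 4/9 · 11/12 = 11/27, 4/9 · 2/3 = 8/27, 1/9 · 3/7 = 1/21; with total 142/189.
So P(bowl B | data) = (8/27) / (142/189) = 28/71.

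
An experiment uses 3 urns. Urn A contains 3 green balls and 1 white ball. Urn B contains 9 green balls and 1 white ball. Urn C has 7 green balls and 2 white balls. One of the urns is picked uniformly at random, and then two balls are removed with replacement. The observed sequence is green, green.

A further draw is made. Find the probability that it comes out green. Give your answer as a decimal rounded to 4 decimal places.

0.8199

Under each hypothesis, the probability of the observed sequence is: P(data | urn A) = (3/4)(3/4) = 0.5625; P(data | urn B) = (9/10)(9/10) = 0.81; P(data | urn C) = (7/9)(7/9) = 0.60494.
The prior-weighted likelihoods are 1/3 · 0.5625 = 0.1875, 1/3 · 0.81 = 0.27, 1/3 · 0.60494 = 0.20165; these sum to 0.65915.
Normalising, the posterior is P(urn A | data) = 0.28446, P(urn B | data) = 0.40962, P(urn C | data) = 0.30592.
So P(green next | data) = Σ P(green next | H) P(H | data) = (3/4)(0.28446) + (9/10)(0.40962) + (7/9)(0.30592) = 0.81994.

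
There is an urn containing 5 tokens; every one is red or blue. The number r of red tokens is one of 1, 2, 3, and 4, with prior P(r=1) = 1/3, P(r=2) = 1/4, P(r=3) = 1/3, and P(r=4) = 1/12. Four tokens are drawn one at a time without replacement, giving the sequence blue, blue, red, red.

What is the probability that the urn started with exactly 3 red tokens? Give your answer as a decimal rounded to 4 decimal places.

0.5714

The likelihood of the observed sequence under each hypothesis: P(data | r = 1) = (4/5)(3/4)(1/3)(0/2) = 0; P(data | r = 2) = (3/5)(2/4)(2/3)(1/2) = 1/10; P(data | r = 3) = (2/5)(1/4)(3/3)(2/2) = 1/10; P(data | r = 4) = (1/5)(0/4) = 0.
The prior-weighted likelihoods are 1/3 · 0 = 0, 1/4 · 1/10 = 1/40, 1/3 · 1/10 = 1/30, 1/12 · 0 = 0; with total 7/120.
Therefore the posterior P(r = 3 | data) = (1/30) / (7/120) = 4/7.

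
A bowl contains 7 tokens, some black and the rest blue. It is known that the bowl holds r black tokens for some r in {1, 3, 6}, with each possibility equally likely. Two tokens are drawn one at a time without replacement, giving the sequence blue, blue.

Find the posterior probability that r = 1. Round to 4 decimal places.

0.7143

Compute the likelihood of the observed sequence for each case: P(data | r = 1) = (6/7)(5/6) = 5/7; P(data | r = 3) = (4/7)(3/6) = 2/7; P(data | r = 6) = (1/7)(0/6) = 0.
Weighting by the prior gives 1/3 · 5/7 = 5/21, 1/3 · 2/7 = 2/21, 1/3 · 0 = 0; summing to 1/3.
Hence P(r = 1 | data) = (5/21) / (1/3) = 5/7.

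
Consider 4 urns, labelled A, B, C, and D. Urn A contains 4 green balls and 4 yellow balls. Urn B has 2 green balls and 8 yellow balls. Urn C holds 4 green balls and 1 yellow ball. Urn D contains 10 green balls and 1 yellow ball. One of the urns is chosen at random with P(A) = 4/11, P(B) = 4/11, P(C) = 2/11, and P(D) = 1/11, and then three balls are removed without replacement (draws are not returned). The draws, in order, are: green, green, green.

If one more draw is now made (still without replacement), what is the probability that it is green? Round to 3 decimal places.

0.603

Under each hypothesis, the probability of the observed sequence is: P(data | urn A) = (4/8)(3/7)(2/6) = 0.071429; P(data | urn B) = (2/10)(1/9)(0/8) = 0; P(data | urn C) = (4/5)(3/4)(2/3) = 0.4; P(data | urn D) = (10/11)(9/10)(8/9) = 0.72727.
The prior-weighted likelihoods are 4/11 · 0.071429 = 0.025974, 4/11 · 0 = 0, 2/11 · 0.4 = 0.072727, 1/11 · 0.72727 = 0.066116; summing to 0.16482.
Normalising, the posterior is P(urn A | data) = 0.15759, P(urn B | data) = 0, P(urn C | data) = 0.44126, P(urn D | data) = 0.40115.
The predictive probability is P(green next | data) = (1/5)(0.15759) + (1/2)(0.44126) + (7/8)(0.40115) = 0.60315.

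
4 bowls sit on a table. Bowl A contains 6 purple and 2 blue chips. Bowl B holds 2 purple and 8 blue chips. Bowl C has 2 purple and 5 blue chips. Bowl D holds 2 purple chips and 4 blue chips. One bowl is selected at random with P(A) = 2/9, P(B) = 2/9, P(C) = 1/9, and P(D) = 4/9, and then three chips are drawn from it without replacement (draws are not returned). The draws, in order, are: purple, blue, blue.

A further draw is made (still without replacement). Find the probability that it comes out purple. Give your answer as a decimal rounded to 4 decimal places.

For each hypothesis, P(data | H) works out to: P(data | bowl A) = (6/8)(2/7)(1/6) = 0.035714; P(data | bowl B) = (2/10)(8/9)(7/8) = 0.15556; P(data | bowl C) = (2/7)(5/6)(4/5) = 0.19048; P(data | bowl D) = (2/6)(4/5)(3/4) = 0.2.
The prior-weighted likelihoods are 2/9 · 0.035714 = 0.0079365, 2/9 · 0.15556 = 0.034568, 1/9 · 0.19048 = 0.021164, 4/9 · 0.2 = 0.088889; summing to 0.15256.
Dividing through by the total gives posterior P(bowl A | data) = 0.052023, P(bowl B | data) = 0.22659, P(bowl C | data) = 0.13873, P(bowl D | data) = 0.58266.
The predictive probability is P(purple next | data) = (1)(0.052023) + (1/7)(0.22659) + (1/4)(0.13873) + (1/3)(0.58266) = 0.31329.

0.3133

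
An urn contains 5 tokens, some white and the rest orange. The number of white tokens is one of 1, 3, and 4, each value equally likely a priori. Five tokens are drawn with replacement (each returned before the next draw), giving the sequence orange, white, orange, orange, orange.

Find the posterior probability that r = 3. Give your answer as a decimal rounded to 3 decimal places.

Compute the likelihood of the observed sequence for each case: P(data | r = 1) = (4/5)(1/5)(4/5)(4/5)(4/5) = 0.08192; P(data | r = 3) = (2/5)(3/5)(2/5)(2/5)(2/5) = 0.01536; P(data | r = 4) = (1/5)(4/5)(1/5)(1/5)(1/5) = 0.00128.
Weighting by the prior gives 1/3 · 0.08192 = 0.027307, 1/3 · 0.01536 = 0.00512, 1/3 · 0.00128 = 0.00042667; these sum to 0.032853.
Therefore the posterior P(r = 3 | data) = (0.00512) / (0.032853) = 0.15584.

0.156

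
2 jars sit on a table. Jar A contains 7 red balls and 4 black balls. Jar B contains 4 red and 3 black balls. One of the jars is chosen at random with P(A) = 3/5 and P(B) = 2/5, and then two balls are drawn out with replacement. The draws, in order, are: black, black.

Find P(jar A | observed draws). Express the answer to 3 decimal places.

Under each hypothesis, the probability of the observed sequence is: P(data | jar A) = (4/11)(4/11) = 0.13223; P(data | jar B) = (3/7)(3/7) = 0.18367.
Weighting by the prior gives 3/5 · 0.13223 = 0.079339, 2/5 · 0.18367 = 0.073469; summing to 0.15281.
By Bayes' rule, P(jar A | data) = (0.079339) / (0.15281) = 0.51921.

0.519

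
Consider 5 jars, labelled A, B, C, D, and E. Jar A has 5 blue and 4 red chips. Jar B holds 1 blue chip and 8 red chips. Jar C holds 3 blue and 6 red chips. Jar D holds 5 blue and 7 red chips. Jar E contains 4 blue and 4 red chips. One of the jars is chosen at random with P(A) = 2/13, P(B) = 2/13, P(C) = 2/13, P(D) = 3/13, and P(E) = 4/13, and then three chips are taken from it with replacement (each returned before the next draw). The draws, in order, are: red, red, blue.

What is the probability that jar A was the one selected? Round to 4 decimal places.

0.1358

The likelihood of the observed sequence under each hypothesis: P(data | jar A) = (4/9)(4/9)(5/9) = 0.10974; P(data | jar B) = (8/9)(8/9)(1/9) = 0.087791; P(data | jar C) = (6/9)(6/9)(3/9) = 0.14815; P(data | jar D) = (7/12)(7/12)(5/12) = 0.14178; P(data | jar E) = (4/8)(4/8)(4/8) = 0.125.
The prior-weighted likelihoods are 2/13 · 0.10974 = 0.016883, 2/13 · 0.087791 = 0.013506, 2/13 · 0.14815 = 0.022792, 3/13 · 0.14178 = 0.032719, 4/13 · 0.125 = 0.038462; with total 0.12436.
Hence P(jar A | data) = (0.016883) / (0.12436) = 0.13576.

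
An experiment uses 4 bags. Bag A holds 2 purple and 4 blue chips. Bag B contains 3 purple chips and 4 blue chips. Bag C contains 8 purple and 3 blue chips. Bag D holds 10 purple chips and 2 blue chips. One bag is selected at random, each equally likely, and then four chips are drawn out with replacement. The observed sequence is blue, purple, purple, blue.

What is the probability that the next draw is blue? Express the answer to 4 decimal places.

0.4830

Under each hypothesis, the probability of the observed sequence is: P(data | bag A) = (4/6)(2/6)(2/6)(4/6) = 0.049383; P(data | bag B) = (4/7)(3/7)(3/7)(4/7) = 0.059975; P(data | bag C) = (3/11)(8/11)(8/11)(3/11) = 0.039342; P(data | bag D) = (2/12)(10/12)(10/12)(2/12) = 0.01929.
The prior-weighted likelihoods are 1/4 · 0.049383 = 0.012346, 1/4 · 0.059975 = 0.014994, 1/4 · 0.039342 = 0.0098354, 1/4 · 0.01929 = 0.0048225; these sum to 0.041997.
Dividing through by the total gives posterior P(bag A | data) = 0.29396, P(bag B | data) = 0.35702, P(bag C | data) = 0.23419, P(bag D | data) = 0.11483.
Averaging over the posterior, P(blue next | data) = (2/3)(0.29396) + (4/7)(0.35702) + (3/11)(0.23419) + (1/6)(0.11483) = 0.48299.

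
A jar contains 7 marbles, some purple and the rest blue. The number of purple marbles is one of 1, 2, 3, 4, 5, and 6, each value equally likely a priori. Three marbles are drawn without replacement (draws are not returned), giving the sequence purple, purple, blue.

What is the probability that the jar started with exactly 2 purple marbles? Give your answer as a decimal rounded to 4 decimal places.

Compute the likelihood of the observed sequence for each case: P(data | r = 1) = (1/7)(0/6) = 0; P(data | r = 2) = (2/7)(1/6)(5/5) = 1/21; P(data | r = 3) = (3/7)(2/6)(4/5) = 4/35; P(data | r = 4) = (4/7)(3/6)(3/5) = 6/35; P(data | r = 5) = (5/7)(4/6)(2/5) = 4/21; P(data | r = 6) = (6/7)(5/6)(1/5) = 1/7.
Multiplying each by its prior: 1/6 · 0 = 0, 1/6 · 1/21 = 1/126, 1/6 · 4/35 = 2/105, 1/6 · 6/35 = 1/35, 1/6 · 4/21 = 2/63, 1/6 · 1/7 = 1/42; summing to 1/9.
Hence P(r = 2 | data) = (1/126) / (1/9) = 1/14.

0.0714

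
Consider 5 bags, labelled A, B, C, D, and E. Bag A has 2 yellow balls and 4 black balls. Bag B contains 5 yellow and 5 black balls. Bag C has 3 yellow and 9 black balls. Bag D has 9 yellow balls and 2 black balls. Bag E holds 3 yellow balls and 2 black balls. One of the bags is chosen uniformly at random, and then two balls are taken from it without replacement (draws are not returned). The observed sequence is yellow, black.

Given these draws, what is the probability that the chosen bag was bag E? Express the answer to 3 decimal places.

The likelihood of the observed sequence under each hypothesis: P(data | bag A) = (2/6)(4/5) = 0.26667; P(data | bag B) = (5/10)(5/9) = 0.27778; P(data | bag C) = (3/12)(9/11) = 0.20455; P(data | bag D) = (9/11)(2/10) = 0.16364; P(data | bag E) = (3/5)(2/4) = 0.3.
Multiplying each by its prior: 1/5 · 0.26667 = 0.053333, 1/5 · 0.27778 = 0.055556, 1/5 · 0.20455 = 0.040909, 1/5 · 0.16364 = 0.032727, 1/5 · 0.3 = 0.06; with total 0.24253.
Therefore the posterior P(bag E | data) = (0.06) / (0.24253) = 0.2474.

0.247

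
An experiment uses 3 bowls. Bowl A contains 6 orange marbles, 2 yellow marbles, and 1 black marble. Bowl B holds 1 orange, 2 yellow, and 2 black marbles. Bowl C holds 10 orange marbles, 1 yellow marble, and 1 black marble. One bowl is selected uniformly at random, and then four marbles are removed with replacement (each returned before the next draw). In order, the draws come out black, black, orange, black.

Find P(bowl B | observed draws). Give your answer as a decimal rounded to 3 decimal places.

For each hypothesis, P(data | H) works out to: P(data | bowl A) = (1/9)(1/9)(6/9)(1/9) = 0.00091449; P(data | bowl B) = (2/5)(2/5)(1/5)(2/5) = 0.0128; P(data | bowl C) = (1/12)(1/12)(10/12)(1/12) = 0.00048225.
The prior-weighted likelihoods are 1/3 · 0.00091449 = 0.00030483, 1/3 · 0.0128 = 0.0042667, 1/3 · 0.00048225 = 0.00016075; with total 0.0047322.
Hence P(bowl B | data) = (0.0042667) / (0.0047322) = 0.90161.

0.902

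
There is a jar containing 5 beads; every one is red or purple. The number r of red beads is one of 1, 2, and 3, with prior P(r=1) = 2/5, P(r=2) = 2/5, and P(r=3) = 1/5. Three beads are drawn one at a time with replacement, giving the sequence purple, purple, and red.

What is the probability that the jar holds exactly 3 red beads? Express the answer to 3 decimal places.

Compute the likelihood of the observed sequence for each case: P(data | r = 1) = (4/5)(4/5)(1/5) = 16/125; P(data | r = 2) = (3/5)(3/5)(2/5) = 18/125; P(data | r = 3) = (2/5)(2/5)(3/5) = 12/125.
The prior-weighted likelihoods are 2/5 · 16/125 = 32/625, 2/5 · 18/125 = 36/625, 1/5 · 12/125 = 12/625; with total 16/125.
So P(r = 3 | data) = (12/625) / (16/125) = 3/20.

0.150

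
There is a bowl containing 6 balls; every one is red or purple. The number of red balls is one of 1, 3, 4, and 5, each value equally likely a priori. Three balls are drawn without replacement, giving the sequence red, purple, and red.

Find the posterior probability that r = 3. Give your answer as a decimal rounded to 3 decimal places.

0.290

Under each hypothesis, the probability of the observed sequence is: P(data | r = 1) = (1/6)(5/5)(0/4) = 0; P(data | r = 3) = (3/6)(3/5)(2/4) = 3/20; P(data | r = 4) = (4/6)(2/5)(3/4) = 1/5; P(data | r = 5) = (5/6)(1/5)(4/4) = 1/6.
The prior-weighted likelihoods are 1/4 · 0 = 0, 1/4 · 3/20 = 3/80, 1/4 · 1/5 = 1/20, 1/4 · 1/6 = 1/24; summing to 31/240.
Hence P(r = 3 | data) = (3/80) / (31/240) = 9/31.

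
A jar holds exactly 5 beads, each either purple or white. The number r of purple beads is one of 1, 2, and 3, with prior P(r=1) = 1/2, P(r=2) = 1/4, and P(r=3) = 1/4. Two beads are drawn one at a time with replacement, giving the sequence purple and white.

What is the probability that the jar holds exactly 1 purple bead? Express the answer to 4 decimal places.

Compute the likelihood of the observed sequence for each case: P(data | r = 1) = (1/5)(4/5) = 4/25; P(data | r = 2) = (2/5)(3/5) = 6/25; P(data | r = 3) = (3/5)(2/5) = 6/25.
The prior-weighted likelihoods are 1/2 · 4/25 = 2/25, 1/4 · 6/25 = 3/50, 1/4 · 6/25 = 3/50; with total 1/5.
So P(r = 1 | data) = (2/25) / (1/5) = 2/5.

0.4000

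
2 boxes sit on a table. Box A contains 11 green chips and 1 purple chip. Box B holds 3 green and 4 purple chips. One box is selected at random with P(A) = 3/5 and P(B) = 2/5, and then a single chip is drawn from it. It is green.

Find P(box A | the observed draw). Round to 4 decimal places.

0.7624

Under each hypothesis, the probability of this draw is: P(data | box A) = (11/12) = 11/12; P(data | box B) = (3/7) = 3/7.
The prior-weighted likelihoods are 3/5 · 11/12 = 11/20, 2/5 · 3/7 = 6/35; summing to 101/140.
Hence P(box A | data) = (11/20) / (101/140) = 77/101.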